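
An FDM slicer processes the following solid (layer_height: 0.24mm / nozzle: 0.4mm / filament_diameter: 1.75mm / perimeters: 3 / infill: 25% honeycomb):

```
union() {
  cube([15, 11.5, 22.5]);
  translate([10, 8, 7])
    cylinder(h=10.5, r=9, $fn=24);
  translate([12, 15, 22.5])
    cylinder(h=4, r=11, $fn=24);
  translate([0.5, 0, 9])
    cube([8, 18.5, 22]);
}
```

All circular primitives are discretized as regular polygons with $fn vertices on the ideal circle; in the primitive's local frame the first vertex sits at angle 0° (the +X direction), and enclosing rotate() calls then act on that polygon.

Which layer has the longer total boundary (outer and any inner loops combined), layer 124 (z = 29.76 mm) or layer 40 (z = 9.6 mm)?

Layer 124 (z = 29.76): the cube is absent (z outside [0, 22.5]); the cylinder at (10, 8) does not reach this height (z outside [7, 17.5]); the cylinder at (12, 15) is not intersected at this z (z outside [22.5, 26.5]); the 8×18.5 cube at (0.5, 0) contributes its full rectangle (perimeter 53.00 mm); Combining (union): only the 8×18.5 cube at (0.5, 0) is present, so the union is just that shape — boundary = 53.00 mm. So its perimeter = 53.00 mm. Layer 40 (z = 9.6): the cube is present — its section is the full 15×11.5 rectangle (perimeter 53.00 mm); the cylinder at (10, 8): section is a regular 24-gon, circumradius r=9 (perimeter = 2·24·9.000·sin(180°/24) = 56.39 mm); the cylinder at (12, 15) is absent (z outside [22.5, 26.5]); the 8×18.5 cube at (0.5, 0) contributes its full rectangle (perimeter 53.00 mm); Combining (union): the regions partially overlap (shared area 264.38 mm²), so the edge portions inside another operand are dropped and the merged outline is re-measured after clipping — boundary = 68.98 mm. So its perimeter = 68.98 mm. Layer 40 is larger (68.98 vs 53.00 mm).

layer 40 (z = 9.6 mm)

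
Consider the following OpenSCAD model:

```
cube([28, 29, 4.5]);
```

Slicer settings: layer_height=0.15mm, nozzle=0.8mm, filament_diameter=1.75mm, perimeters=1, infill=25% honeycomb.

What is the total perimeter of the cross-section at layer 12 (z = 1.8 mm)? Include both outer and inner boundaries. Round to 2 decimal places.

At z = 1.8 mm: the cube is present — its section is the full 28×29 rectangle (perimeter 114.00 mm). Overall, the cross-section is a single solid region. Total boundary length (outer) = 114.00 mm.

114.00 mm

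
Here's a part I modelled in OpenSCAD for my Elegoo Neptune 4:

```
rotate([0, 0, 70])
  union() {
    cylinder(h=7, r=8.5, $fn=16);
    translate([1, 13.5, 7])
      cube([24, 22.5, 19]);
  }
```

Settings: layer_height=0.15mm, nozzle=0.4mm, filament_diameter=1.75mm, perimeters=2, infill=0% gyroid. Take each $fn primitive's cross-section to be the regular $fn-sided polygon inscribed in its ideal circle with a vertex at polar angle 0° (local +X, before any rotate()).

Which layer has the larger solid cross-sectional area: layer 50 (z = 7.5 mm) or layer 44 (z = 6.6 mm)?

Layer 50 (z = 7.5): the cylinder is absent (z outside [0, 7]); the cube at (1, 13.5) is present — its section is the full 24×22.5 rectangle (area 540.00 mm²); Taking the union: only the 24×22.5 cube at (1, 13.5) is present, so the union is just that shape — area = 540.00 mm²; (whole slice rotated 70° about Z — lengths, areas and connectivity unchanged). So its area = 540.00 mm². Layer 44 (z = 6.6): the cylinder: section is a regular 16-gon, circumradius r=8.5 (area = (16/2)·8.500²·sin(360°/16) = 221.19 mm²); the cube at (1, 13.5) is absent (z outside [7, 26]); Merging all regions: only the r=8.5 cylinder is present, so the union is just that shape — area = 221.19 mm²; (rotated 70° about Z; rotation is an isometry so areas/perimeters/island counts are preserved). So its area = 221.19 mm². Layer 50 is larger (540.00 vs 221.19 mm²).

layer 50 (z = 7.5 mm)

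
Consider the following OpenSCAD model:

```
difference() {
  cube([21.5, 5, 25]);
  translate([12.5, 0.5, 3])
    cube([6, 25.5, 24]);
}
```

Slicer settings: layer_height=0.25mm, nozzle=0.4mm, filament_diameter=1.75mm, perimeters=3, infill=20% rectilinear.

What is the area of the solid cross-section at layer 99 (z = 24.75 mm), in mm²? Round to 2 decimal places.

At z = 24.75 mm: the 21.5×5 cube contributes its full rectangle (area 107.50 mm²); the cube at (12.5, 0.5) (footprint 6×25.5) is included at this height (area 153.00 mm²); Taking the first minus the rest: starting from the 21.5×5 cube (107.50 mm²), the 6×25.5 cube at (12.5, 0.5) partially overlaps it — only the 27.00 mm² overlap (of its 153.00 mm²) is removed, clipping the outline — area = 80.50 mm². Overall, the cross-section is a single solid region. Net area = 80.50 mm².

80.50 mm²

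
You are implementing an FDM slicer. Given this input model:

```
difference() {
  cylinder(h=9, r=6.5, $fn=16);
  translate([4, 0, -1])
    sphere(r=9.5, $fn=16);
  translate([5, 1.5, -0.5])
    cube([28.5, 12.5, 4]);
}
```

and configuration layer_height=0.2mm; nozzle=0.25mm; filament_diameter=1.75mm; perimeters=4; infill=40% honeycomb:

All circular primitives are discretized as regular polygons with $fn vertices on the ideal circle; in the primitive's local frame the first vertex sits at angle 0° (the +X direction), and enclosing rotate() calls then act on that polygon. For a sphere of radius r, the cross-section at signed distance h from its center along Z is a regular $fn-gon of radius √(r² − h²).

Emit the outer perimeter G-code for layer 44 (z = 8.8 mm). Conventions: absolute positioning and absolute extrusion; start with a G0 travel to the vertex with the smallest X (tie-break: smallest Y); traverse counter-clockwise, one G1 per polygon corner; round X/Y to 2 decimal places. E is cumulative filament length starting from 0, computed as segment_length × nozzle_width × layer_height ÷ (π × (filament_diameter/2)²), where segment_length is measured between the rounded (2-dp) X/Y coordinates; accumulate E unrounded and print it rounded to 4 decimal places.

At z = 8.8 mm: the cylinder: section is a regular 16-gon, circumradius r=6.5; the sphere at (4, 0) does not reach this height (|z−center|=9.800 > r=9.5); the cube at (5, 1.5) is not intersected at this z (z outside [-0.5, 3.5]); Taking the first minus the rest: none of the subtracted shapes is present at this height, so the r=6.5 cylinder is unchanged — 1 connected region. The outline is a single polygon with 16 vertices. Extrusion per mm of travel: 0.25 × 0.2 / (π × 0.875²) = 0.020788. Accumulating E over each segment gives final E = 0.8441.

G0 X-6.50 Y0.00 Z8.80
G1 X-6.01 Y-2.49 E0.0528
G1 X-4.60 Y-4.60 E0.1055
G1 X-2.49 Y-6.01 E0.1583
G1 X0.00 Y-6.50 E0.2110
G1 X2.49 Y-6.01 E0.2638
G1 X4.60 Y-4.60 E0.3165
G1 X6.01 Y-2.49 E0.3693
G1 X6.50 Y0.00 E0.4220
G1 X6.01 Y2.49 E0.4748
G1 X4.60 Y4.60 E0.5275
G1 X2.49 Y6.01 E0.5803
G1 X0.00 Y6.50 E0.6330
G1 X-2.49 Y6.01 E0.6858
G1 X-4.60 Y4.60 E0.7386
G1 X-6.01 Y2.49 E0.7913
G1 X-6.50 Y0.00 E0.8441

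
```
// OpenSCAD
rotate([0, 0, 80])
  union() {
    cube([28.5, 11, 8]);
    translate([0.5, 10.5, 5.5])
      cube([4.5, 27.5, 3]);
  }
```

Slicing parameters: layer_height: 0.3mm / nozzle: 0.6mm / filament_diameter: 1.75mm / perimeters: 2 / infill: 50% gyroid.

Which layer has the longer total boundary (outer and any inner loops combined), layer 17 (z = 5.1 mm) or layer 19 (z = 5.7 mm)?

Layer 17 (z = 5.1): the cube is present — its section is the full 28.5×11 rectangle (perimeter 79.00 mm); the cube at (0.5, 10.5) is not intersected at this z (z outside [5.5, 8.5]); Taking the union: only the 28.5×11 cube is present, so the union is just that shape — boundary = 79.00 mm; (rotated 80° about Z; rotation is an isometry so areas/perimeters/island counts are preserved). So its perimeter = 79.00 mm. Layer 19 (z = 5.7): the cube is present — its section is the full 28.5×11 rectangle (perimeter 79.00 mm); the cube at (0.5, 10.5) is present — its section is the full 4.5×27.5 rectangle (perimeter 64.00 mm); Combining (union): the regions partially overlap (shared area 2.25 mm²), so the edge portions inside another operand are dropped and the merged outline is re-measured after clipping — boundary = 133.00 mm; (whole slice rotated 80° about Z — lengths, areas and connectivity unchanged). So its perimeter = 133.00 mm. Layer 19 is larger (133.00 vs 79.00 mm).

layer 19 (z = 5.7 mm)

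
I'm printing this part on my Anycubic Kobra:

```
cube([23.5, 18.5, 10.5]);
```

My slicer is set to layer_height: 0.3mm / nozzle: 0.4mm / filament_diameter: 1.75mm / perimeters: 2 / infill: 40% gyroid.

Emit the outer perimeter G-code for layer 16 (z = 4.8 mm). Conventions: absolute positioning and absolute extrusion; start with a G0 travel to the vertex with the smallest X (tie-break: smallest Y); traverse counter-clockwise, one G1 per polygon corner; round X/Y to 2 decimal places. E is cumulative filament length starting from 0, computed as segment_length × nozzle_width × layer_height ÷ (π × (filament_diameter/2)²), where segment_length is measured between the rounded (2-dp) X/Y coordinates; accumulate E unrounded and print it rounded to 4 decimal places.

G0 X0.00 Y0.00 Z4.80
G1 X23.50 Y0.00 E1.1724
G1 X23.50 Y18.50 E2.0954
G1 X0.00 Y18.50 E3.2678
G1 X0.00 Y0.00 E4.1908

At z = 4.8 mm: the 23.5×18.5 cube contributes its full rectangle. The outline is a single polygon with 4 vertices. Extrusion per mm of travel: 0.4 × 0.3 / (π × 0.875²) = 0.049890. Accumulating E over each segment gives final E = 4.1908.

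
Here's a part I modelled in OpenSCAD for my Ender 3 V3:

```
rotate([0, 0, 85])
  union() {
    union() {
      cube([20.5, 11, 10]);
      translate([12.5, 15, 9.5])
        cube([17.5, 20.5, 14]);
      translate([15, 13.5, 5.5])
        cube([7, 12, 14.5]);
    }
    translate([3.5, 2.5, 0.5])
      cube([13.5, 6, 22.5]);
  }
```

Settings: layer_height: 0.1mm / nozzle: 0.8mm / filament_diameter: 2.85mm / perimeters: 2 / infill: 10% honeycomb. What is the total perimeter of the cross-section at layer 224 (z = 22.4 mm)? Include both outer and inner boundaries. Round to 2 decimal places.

115.00 mm

At z = 22.4 mm: the cube does not reach this height (z outside [0, 10]); the 17.5×20.5 cube at (12.5, 15) contributes its full rectangle (perimeter 76.00 mm); the cube at (15, 13.5) does not reach this height (z outside [5.5, 20]); Merging all regions: only the 17.5×20.5 cube at (12.5, 15) is present, so the union is just that shape — boundary = 76.00 mm; the 13.5×6 cube at (3.5, 2.5) contributes its full rectangle (perimeter 39.00 mm); Merging all regions: the 2 present regions are separate (no shared area or edge), so areas and boundary lengths simply add and each stays a separate island — boundary = 115.00 mm; (rotated 85° about Z; rotation is an isometry so areas/perimeters/island counts are preserved). Overall, the cross-section has 2 separate islands. Total boundary length (outer) = 115.00 mm.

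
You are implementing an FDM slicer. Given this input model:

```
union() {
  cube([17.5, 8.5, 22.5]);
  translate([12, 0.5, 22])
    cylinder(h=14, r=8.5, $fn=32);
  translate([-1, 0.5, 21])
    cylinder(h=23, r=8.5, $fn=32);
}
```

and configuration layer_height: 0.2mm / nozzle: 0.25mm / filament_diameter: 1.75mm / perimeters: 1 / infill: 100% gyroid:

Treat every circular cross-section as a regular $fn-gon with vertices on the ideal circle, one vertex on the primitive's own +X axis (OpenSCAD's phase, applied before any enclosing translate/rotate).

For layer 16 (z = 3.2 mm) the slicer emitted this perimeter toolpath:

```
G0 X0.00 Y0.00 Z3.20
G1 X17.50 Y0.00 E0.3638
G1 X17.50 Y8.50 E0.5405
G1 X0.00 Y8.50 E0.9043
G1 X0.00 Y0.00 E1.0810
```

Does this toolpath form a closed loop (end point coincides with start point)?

Start point (G0): (0.00, 0.00). End point (last G1): the path returns to the start — closed.

yes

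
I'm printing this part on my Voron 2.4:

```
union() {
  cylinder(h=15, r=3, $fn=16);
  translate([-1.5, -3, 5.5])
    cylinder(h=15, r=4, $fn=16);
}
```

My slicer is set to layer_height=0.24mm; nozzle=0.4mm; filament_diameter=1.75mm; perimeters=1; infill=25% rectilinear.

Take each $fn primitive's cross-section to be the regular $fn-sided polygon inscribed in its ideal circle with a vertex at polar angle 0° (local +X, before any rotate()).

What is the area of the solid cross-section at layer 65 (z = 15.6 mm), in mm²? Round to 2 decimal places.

48.98 mm²

At z = 15.6 mm: the cylinder is not intersected at this z (z outside [0, 15]); the r=4 cylinder at (-1.5, -3) gives a regular 16-gon of circumradius 4 (constant along its height) (area = (16/2)·4.000²·sin(360°/16) = 48.98 mm²); Combining (union): only the r=4 cylinder at (-1.5, -3) is present, so the union is just that shape — area = 48.98 mm². Overall, the cross-section is a single solid region. Net area = 48.98 mm².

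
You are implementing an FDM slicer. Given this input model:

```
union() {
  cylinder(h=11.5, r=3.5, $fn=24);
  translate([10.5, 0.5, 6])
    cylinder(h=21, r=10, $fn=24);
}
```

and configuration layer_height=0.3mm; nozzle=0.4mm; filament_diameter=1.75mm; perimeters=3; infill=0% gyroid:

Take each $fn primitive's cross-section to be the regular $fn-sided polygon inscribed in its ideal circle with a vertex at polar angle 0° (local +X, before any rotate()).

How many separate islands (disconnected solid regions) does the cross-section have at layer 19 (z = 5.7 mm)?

1

At z = 5.7 mm: the cylinder: section is a regular 24-gon, circumradius r=3.5; the cylinder at (10.5, 0.5) is not intersected at this z (z outside [6, 27]); Combining (union): only the r=3.5 cylinder is present, so the union is just that shape — 1 connected region. Overall, the cross-section is a single solid region. Island count = 1.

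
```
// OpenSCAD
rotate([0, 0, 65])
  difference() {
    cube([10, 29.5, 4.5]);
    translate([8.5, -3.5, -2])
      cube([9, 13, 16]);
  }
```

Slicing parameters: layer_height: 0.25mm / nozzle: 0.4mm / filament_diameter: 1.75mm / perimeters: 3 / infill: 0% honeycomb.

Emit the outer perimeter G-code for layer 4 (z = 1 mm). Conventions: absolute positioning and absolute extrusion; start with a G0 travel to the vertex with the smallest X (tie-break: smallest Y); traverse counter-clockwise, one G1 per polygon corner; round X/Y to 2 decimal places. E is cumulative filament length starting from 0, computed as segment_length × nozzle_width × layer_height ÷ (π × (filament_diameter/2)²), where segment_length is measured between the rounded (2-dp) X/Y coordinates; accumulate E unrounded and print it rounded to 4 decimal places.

At z = 1 mm: the cube (footprint 10×29.5) is included at this height; the 9×13 cube at (8.5, -3.5) contributes its full rectangle; Subtracting the remaining from the first: starting from the 10×29.5 cube, the 9×13 cube at (8.5, -3.5) partially overlaps it — only the 14.25 mm² overlap (of its 117.00 mm²) is removed, clipping the outline — 1 connected region; (whole slice rotated 65° about Z — lengths, areas and connectivity unchanged). The outline is a single polygon with 6 vertices. Extrusion per mm of travel: 0.4 × 0.25 / (π × 0.875²) = 0.041575. Accumulating E over each segment gives final E = 3.2847.

G0 X-26.74 Y12.47 Z1.00
G1 X0.00 Y0.00 E1.2267
G1 X3.59 Y7.70 E1.5799
G1 X-5.02 Y11.72 E1.9749
G1 X-4.38 Y13.08 E2.0374
G1 X-22.51 Y21.53 E2.8690
G1 X-26.74 Y12.47 E3.2847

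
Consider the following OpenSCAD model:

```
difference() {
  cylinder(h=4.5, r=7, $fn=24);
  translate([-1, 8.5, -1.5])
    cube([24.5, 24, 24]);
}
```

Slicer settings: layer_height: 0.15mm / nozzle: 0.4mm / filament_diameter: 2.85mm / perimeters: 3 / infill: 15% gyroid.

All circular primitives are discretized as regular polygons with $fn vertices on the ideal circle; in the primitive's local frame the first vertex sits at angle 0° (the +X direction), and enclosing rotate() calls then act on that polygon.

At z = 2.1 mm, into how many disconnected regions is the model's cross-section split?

1

At z = 2.1 mm: the r=7 cylinder gives a regular 24-gon of circumradius 7 (constant along its height); the cube at (-1, 8.5) is present — its section is the full 24.5×24 rectangle; After the difference (first − rest): starting from the r=7 cylinder, the 24.5×24 cube at (-1, 8.5) misses the remaining region (no effect) — 1 connected region. The result has 1 disconnected region.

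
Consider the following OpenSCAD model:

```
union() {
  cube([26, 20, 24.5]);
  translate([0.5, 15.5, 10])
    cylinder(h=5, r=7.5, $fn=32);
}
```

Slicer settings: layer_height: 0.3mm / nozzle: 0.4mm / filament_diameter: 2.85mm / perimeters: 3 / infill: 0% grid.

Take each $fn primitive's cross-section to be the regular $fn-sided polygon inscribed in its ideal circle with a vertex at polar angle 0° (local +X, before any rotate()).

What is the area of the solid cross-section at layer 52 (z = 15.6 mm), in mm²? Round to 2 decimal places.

520.00 mm²

At z = 15.6 mm: the cube is present — its section is the full 26×20 rectangle (area 520.00 mm²); the cylinder at (0.5, 15.5) does not reach this height (z outside [10, 15]); Taking the union: only the 26×20 cube is present, so the union is just that shape — area = 520.00 mm². Overall, the cross-section is a single solid region. Net area = 520.00 mm².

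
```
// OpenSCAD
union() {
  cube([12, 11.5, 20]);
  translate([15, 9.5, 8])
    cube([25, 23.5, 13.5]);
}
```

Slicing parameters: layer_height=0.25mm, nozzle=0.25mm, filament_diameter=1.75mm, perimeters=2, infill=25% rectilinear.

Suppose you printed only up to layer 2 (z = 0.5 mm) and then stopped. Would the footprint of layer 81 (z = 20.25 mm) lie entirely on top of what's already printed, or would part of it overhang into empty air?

Compare the two slices. At z = 0.5: the cube (footprint 12×11.5) is included at this height (area 138.00 mm²); the cube at (15, 9.5) does not reach this height (z outside [8, 21.5]); Taking the union: only the 12×11.5 cube is present, so the union is just that shape — area = 138.00 mm². At z = 20.25: the cube does not reach this height (z outside [0, 20]); the 25×23.5 cube at (15, 9.5) contributes its full rectangle (area 587.50 mm²); Combining (union): only the 25×23.5 cube at (15, 9.5) is present, so the union is just that shape — area = 587.50 mm². Checking containment: at z = 20.25 the cross-section extends beyond the z = 0.5 cross-section by about 587.50 mm².

part overhangs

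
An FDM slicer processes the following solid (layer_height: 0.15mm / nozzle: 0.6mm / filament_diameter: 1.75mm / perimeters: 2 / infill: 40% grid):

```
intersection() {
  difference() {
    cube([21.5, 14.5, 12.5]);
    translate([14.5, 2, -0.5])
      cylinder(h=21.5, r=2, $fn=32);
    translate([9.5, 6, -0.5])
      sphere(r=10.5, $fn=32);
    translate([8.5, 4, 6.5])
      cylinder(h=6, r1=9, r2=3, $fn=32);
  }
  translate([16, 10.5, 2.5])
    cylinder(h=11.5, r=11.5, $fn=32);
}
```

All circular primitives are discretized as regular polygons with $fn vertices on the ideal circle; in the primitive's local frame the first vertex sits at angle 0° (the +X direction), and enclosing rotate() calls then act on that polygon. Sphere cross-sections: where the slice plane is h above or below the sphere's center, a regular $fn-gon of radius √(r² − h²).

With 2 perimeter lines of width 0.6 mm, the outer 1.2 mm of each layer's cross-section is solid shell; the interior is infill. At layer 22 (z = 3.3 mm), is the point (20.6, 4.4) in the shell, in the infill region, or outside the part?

shell

At z = 3.3 mm: the cube (footprint 21.5×14.5) is included at this height; the r=2 cylinder at (14.5, 2) gives a regular 32-gon of circumradius 2 (constant along its height); the sphere at (9.5, 6): section is a regular 32-gon, circumradius = √(r²−h²) = √(10.5²−3.8²) = 9.788; the cone at (8.5, 4) is absent (z outside [6.5, 12.5]); Taking the first minus the rest: starting from the 21.5×14.5 cube, the r=2 cylinder at (14.5, 2) lies inside it touching the edge (removes its full 12.49 mm²); the r=10.5 sphere at (9.5, 6) partially overlaps it — only the 237.36 mm² overlap (of its 299.07 mm²) is removed, clipping the outline — 3 connected regions; the r=11.5 cylinder at (16, 10.5) contributes a regular 32-gon of circumradius 11.5; Taking the intersection: the r=11.5 cylinder at (16, 10.5) partially overlaps that combined region; clipping to the common part keeps 48.49 mm² — 1 connected region. Overall, the cross-section is a single solid region. The nearest boundary edge runs (21.50, 14.50)→(21.50, 0.46); distance from the point to it = 0.90 mm. The point is inside the cross-section, 0.90 mm from the nearest boundary — within the 1.2 mm shell band (2 × 0.6).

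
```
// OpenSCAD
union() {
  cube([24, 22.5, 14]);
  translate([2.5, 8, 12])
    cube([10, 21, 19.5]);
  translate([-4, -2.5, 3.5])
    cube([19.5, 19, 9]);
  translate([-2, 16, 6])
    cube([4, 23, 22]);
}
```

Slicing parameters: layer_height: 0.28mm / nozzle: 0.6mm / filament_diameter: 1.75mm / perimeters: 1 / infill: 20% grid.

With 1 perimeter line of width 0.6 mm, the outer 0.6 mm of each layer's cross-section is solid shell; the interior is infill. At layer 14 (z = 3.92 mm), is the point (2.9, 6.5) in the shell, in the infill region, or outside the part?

At z = 3.92 mm: the 24×22.5 cube contributes its full rectangle; the cube at (2.5, 8) is not intersected at this z (z outside [12, 31.5]); the cube at (-4, -2.5) is present — its section is the full 19.5×19 rectangle; the cube at (-2, 16) is absent (z outside [6, 28]); Merging all regions: the regions partially overlap (shared area 255.75 mm²), so overlapping operands fuse into one piece — 1 connected region. Overall, the cross-section is a single solid region. The nearest boundary edge runs (-4.00, -2.50)→(-4.00, 16.50); distance from the point to it = 6.90 mm. The point is inside the cross-section and 6.90 mm from the nearest boundary — more than the 0.6 mm shell width (1 × 0.6), so it's in the infill interior.

infill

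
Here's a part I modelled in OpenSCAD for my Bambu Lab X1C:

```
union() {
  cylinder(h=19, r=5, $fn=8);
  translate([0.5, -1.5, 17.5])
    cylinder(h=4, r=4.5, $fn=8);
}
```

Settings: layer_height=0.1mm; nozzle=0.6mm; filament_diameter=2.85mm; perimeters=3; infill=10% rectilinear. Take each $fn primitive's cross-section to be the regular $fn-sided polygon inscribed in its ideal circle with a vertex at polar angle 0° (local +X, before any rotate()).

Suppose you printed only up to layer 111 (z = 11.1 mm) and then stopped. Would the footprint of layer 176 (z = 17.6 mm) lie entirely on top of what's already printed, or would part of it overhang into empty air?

Compare the two slices. At z = 11.1: the cylinder: section is a regular 8-gon, circumradius r=5 (area = (8/2)·5.000²·sin(360°/8) = 70.71 mm²); the cylinder at (0.5, -1.5) is absent (z outside [17.5, 21.5]); Taking the union: only the r=5 cylinder is present, so the union is just that shape — area = 70.71 mm². At z = 17.6: the r=5 cylinder contributes a regular 8-gon of circumradius 5 (area = (8/2)·5.000²·sin(360°/8) = 70.71 mm²); the cylinder at (0.5, -1.5): section is a regular 8-gon, circumradius r=4.5 (area = (8/2)·4.500²·sin(360°/8) = 57.28 mm²); Merging all regions: the regions partially overlap — summed areas 127.99 mm² minus the doubly-counted overlap 48.89 mm² gives 79.10 mm² — area = 79.10 mm². Checking containment: at z = 17.6 the cross-section extends beyond the z = 11.1 cross-section by about 8.39 mm².

part overhangs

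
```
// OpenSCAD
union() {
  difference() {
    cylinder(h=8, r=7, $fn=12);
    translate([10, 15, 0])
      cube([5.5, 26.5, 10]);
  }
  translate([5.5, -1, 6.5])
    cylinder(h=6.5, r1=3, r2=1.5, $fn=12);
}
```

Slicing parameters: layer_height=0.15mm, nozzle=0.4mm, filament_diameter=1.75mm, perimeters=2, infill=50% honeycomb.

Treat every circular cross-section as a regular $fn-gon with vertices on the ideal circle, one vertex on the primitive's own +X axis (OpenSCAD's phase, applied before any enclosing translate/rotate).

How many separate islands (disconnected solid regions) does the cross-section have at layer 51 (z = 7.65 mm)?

1

At z = 7.65 mm: the r=7 cylinder contributes a regular 12-gon of circumradius 7; the cube at (10, 15) is present — its section is the full 5.5×26.5 rectangle; Taking the first minus the rest: starting from the r=7 cylinder, the 5.5×26.5 cube at (10, 15) misses the remaining region (no effect) — 1 connected region; the cone at (5.5, -1) contributes a regular 12-gon of circumradius 2.735 (interpolated between r1=3 and r2=1.5 at t=0.177); Combining (union): the regions partially overlap (shared area 16.95 mm²), so overlapping operands fuse into one piece — 1 connected region. Overall, the cross-section is a single solid region. Island count = 1.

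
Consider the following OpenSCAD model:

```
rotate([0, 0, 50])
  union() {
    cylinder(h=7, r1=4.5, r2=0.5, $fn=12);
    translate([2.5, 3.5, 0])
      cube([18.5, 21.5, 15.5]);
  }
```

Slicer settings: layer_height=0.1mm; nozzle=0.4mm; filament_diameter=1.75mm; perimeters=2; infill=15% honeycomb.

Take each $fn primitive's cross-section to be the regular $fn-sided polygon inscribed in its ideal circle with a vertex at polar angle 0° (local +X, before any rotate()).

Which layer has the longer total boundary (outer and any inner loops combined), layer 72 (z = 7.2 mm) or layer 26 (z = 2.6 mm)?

layer 26 (z = 2.6 mm)

Layer 72 (z = 7.2): the cone is absent (z outside [0, 7]); the cube at (2.5, 3.5) (footprint 18.5×21.5) is included at this height (perimeter 80.00 mm); Combining (union): only the 18.5×21.5 cube at (2.5, 3.5) is present, so the union is just that shape — boundary = 80.00 mm; (whole slice rotated 50° about Z — lengths, areas and connectivity unchanged). So its perimeter = 80.00 mm. Layer 26 (z = 2.6): the cone contributes a regular 12-gon of circumradius 3.014 (interpolated between r1=4.5 and r2=0.5 at t=0.371) (perimeter = 2·12·3.014·sin(180°/12) = 18.72 mm); the cube at (2.5, 3.5) (footprint 18.5×21.5) is included at this height (perimeter 80.00 mm); Taking the union: the 2 present regions are separate (no shared area or edge), so areas and boundary lengths simply add and each stays a separate island — boundary = 98.72 mm; (whole slice rotated 50° about Z — lengths, areas and connectivity unchanged). So its perimeter = 98.72 mm. Layer 26 is larger (98.72 vs 80.00 mm).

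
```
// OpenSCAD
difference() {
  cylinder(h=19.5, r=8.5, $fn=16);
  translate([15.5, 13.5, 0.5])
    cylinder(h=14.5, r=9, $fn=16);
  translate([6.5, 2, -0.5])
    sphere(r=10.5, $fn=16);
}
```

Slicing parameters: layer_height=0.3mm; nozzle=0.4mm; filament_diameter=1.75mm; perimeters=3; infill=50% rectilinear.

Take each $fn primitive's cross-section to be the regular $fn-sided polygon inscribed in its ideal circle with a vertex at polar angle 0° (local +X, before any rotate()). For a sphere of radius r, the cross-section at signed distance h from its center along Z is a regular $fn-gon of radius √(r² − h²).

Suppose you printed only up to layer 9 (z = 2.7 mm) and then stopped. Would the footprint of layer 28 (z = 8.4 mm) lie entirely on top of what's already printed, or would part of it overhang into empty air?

part overhangs

Compare the two slices. At z = 2.7: the cylinder: section is a regular 16-gon, circumradius r=8.5 (area = (16/2)·8.500²·sin(360°/16) = 221.19 mm²); the cylinder at (15.5, 13.5): section is a regular 16-gon, circumradius r=9 (area = (16/2)·9.000²·sin(360°/16) = 247.98 mm²); the sphere at (6.5, 2): section is a regular 16-gon, circumradius = √(r²−h²) = √(10.5²−3.2²) = 10.000 (area = (16/2)·10.000²·sin(360°/16) = 306.18 mm²); Subtracting the remaining from the first: starting from the r=8.5 cylinder (221.19 mm²), the r=9 cylinder at (15.5, 13.5) misses the remaining region (no effect); the r=10.5 sphere at (6.5, 2) partially overlaps it — only the 139.24 mm² overlap (of its 306.18 mm²) is removed, clipping the outline — area = 81.95 mm². At z = 8.4: the cylinder: section is a regular 16-gon, circumradius r=8.5 (area = (16/2)·8.500²·sin(360°/16) = 221.19 mm²); the r=9 cylinder at (15.5, 13.5) contributes a regular 16-gon of circumradius 9 (area = (16/2)·9.000²·sin(360°/16) = 247.98 mm²); the r=10.5 sphere at (6.5, 2) contributes a regular 16-gon of circumradius √(10.5²−8.9²) = 5.571 (area = (16/2)·5.571²·sin(360°/16) = 95.03 mm²); Subtracting the remaining from the first: starting from the r=8.5 cylinder (221.19 mm²), the r=9 cylinder at (15.5, 13.5) misses the remaining region (no effect); the r=10.5 sphere at (6.5, 2) partially overlaps it — only the 57.88 mm² overlap (of its 95.03 mm²) is removed, clipping the outline — area = 163.31 mm². Checking containment: at z = 8.4 the cross-section extends beyond the z = 2.7 cross-section by about 81.36 mm².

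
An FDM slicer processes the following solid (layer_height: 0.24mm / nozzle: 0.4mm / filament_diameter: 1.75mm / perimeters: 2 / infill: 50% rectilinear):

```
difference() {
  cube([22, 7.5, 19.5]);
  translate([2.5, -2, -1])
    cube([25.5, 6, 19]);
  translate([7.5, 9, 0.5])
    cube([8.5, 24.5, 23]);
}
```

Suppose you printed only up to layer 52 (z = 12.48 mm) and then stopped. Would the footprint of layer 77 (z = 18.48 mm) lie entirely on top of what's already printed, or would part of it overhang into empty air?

part overhangs

Compare the two slices. At z = 12.48: the cube (footprint 22×7.5) is included at this height (area 165.00 mm²); the cube at (2.5, -2) is present — its section is the full 25.5×6 rectangle (area 153.00 mm²); the 8.5×24.5 cube at (7.5, 9) contributes its full rectangle (area 208.25 mm²); Subtracting the remaining from the first: starting from the 22×7.5 cube (165.00 mm²), the 25.5×6 cube at (2.5, -2) partially overlaps it — only the 78.00 mm² overlap (of its 153.00 mm²) is removed, clipping the outline; the 8.5×24.5 cube at (7.5, 9) misses the remaining region (no effect) — area = 87.00 mm². At z = 18.48: the cube (footprint 22×7.5) is included at this height (area 165.00 mm²); the cube at (2.5, -2) is not intersected at this z (z outside [-1, 18]); the 8.5×24.5 cube at (7.5, 9) contributes its full rectangle (area 208.25 mm²); After the difference (first − rest): starting from the 22×7.5 cube (165.00 mm²), the 8.5×24.5 cube at (7.5, 9) misses the remaining region (no effect) — area = 165.00 mm². Checking containment: at z = 18.48 the cross-section extends beyond the z = 12.48 cross-section by about 78.00 mm².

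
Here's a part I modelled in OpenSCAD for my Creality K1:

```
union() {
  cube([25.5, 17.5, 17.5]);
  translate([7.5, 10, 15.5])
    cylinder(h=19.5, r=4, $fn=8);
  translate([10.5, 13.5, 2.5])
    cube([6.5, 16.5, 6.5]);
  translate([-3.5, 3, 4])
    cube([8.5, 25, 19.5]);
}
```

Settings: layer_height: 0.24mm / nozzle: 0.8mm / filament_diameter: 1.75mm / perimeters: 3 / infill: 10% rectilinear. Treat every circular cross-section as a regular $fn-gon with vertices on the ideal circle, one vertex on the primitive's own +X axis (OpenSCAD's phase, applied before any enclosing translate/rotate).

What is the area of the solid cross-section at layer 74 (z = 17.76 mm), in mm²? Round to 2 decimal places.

252.54 mm²

At z = 17.76 mm: the cube is not intersected at this z (z outside [0, 17.5]); the cylinder at (7.5, 10): section is a regular 8-gon, circumradius r=4 (area = (8/2)·4.000²·sin(360°/8) = 45.25 mm²); the cube at (10.5, 13.5) is not intersected at this z (z outside [2.5, 9]); the cube at (-3.5, 3) is present — its section is the full 8.5×25 rectangle (area 212.50 mm²); Combining (union): the regions partially overlap — summed areas 257.75 mm² minus the doubly-counted overlap 5.22 mm² gives 252.54 mm² — area = 252.54 mm². Overall, the cross-section is a single solid region. Net area = 252.54 mm².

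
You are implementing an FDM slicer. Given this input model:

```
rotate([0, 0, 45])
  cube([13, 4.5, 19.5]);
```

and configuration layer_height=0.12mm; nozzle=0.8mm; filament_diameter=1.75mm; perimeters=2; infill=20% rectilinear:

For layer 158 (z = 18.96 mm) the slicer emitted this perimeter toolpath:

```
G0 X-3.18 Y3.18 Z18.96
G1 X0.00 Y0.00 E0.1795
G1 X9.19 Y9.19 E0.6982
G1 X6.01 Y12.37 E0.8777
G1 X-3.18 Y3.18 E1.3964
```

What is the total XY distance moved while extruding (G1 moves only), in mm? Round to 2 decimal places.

34.99 mm

Sum the Euclidean lengths of each G1 segment: total = 34.99 mm.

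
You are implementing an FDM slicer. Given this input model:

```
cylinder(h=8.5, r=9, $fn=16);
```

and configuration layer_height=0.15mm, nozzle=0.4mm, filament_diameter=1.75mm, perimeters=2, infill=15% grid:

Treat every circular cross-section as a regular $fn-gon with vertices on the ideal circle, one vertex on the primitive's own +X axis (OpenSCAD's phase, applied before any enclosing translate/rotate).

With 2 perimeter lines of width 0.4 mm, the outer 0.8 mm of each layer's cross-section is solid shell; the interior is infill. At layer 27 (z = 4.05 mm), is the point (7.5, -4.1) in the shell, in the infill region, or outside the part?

shell

At z = 4.05 mm: the r=9 cylinder contributes a regular 16-gon of circumradius 9. Overall, the cross-section is a single solid region. The nearest boundary edge runs (6.36, -6.36)→(8.31, -3.44); distance from the point to it = 0.31 mm. The point is inside the cross-section, 0.31 mm from the nearest boundary — within the 0.8 mm shell band (2 × 0.4).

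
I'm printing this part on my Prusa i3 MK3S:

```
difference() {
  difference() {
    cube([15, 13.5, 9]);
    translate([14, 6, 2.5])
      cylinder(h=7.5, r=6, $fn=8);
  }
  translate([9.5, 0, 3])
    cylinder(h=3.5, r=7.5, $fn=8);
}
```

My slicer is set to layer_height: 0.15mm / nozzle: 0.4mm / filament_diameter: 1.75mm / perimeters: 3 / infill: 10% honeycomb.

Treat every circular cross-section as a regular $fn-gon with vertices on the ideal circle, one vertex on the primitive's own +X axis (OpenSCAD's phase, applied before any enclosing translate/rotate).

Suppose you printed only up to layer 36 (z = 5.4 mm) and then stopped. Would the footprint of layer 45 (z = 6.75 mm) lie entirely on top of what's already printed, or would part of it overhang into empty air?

part overhangs

Compare the two slices. At z = 5.4: the cube is present — its section is the full 15×13.5 rectangle (area 202.50 mm²); the cylinder at (14, 6): section is a regular 8-gon, circumradius r=6 (area = (8/2)·6.000²·sin(360°/8) = 101.82 mm²); After the difference (first − rest): starting from the 15×13.5 cube (202.50 mm²), the r=6 cylinder at (14, 6) partially overlaps it — only the 62.50 mm² overlap (of its 101.82 mm²) is removed, clipping the outline — area = 140.00 mm²; the cylinder at (9.5, 0): section is a regular 8-gon, circumradius r=7.5 (area = (8/2)·7.500²·sin(360°/8) = 159.10 mm²); Subtracting the remaining from the first: starting from that combined region (140.00 mm²), the r=7.5 cylinder at (9.5, 0) partially overlaps it — only the 39.94 mm² overlap (of its 159.10 mm²) is removed, clipping the outline — area = 100.07 mm². At z = 6.75: the cube (footprint 15×13.5) is included at this height (area 202.50 mm²); the r=6 cylinder at (14, 6) contributes a regular 8-gon of circumradius 6 (area = (8/2)·6.000²·sin(360°/8) = 101.82 mm²); Subtracting the remaining from the first: starting from the 15×13.5 cube (202.50 mm²), the r=6 cylinder at (14, 6) partially overlaps it — only the 62.50 mm² overlap (of its 101.82 mm²) is removed, clipping the outline — area = 140.00 mm²; the cylinder at (9.5, 0) is not intersected at this z (z outside [3, 6.5]); Subtracting the remaining from the first: none of the subtracted shapes is present at this height, so that combined region is unchanged — area = 140.00 mm². Checking containment: at z = 6.75 the cross-section extends beyond the z = 5.4 cross-section by about 39.94 mm².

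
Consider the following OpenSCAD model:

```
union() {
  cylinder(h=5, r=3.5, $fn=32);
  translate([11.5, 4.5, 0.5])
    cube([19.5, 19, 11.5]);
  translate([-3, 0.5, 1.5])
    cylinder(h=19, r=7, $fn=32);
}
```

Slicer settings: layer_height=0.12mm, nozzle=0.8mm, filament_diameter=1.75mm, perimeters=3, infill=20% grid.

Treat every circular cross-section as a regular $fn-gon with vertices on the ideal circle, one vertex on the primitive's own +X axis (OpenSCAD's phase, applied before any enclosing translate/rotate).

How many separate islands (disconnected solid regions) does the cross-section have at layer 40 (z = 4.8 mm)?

2

At z = 4.8 mm: the r=3.5 cylinder contributes a regular 32-gon of circumradius 3.5; the 19.5×19 cube at (11.5, 4.5) contributes its full rectangle; the r=7 cylinder at (-3, 0.5) contributes a regular 32-gon of circumradius 7; Merging all regions: the regions partially overlap (shared area 38.24 mm²), so overlapping operands fuse into one piece — 2 connected regions. Overall, the cross-section has 2 separate islands. Island count = 2.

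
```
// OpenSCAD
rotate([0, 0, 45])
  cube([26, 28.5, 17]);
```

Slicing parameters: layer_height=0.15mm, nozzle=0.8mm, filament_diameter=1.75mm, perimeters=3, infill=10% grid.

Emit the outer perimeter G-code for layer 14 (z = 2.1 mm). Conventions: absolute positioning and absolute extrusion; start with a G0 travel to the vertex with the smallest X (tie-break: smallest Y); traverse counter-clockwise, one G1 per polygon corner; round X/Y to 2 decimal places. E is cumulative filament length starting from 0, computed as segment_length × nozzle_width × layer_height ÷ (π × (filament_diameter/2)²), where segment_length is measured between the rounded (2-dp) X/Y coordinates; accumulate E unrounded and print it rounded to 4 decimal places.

G0 X-20.15 Y20.15 Z2.10
G1 X0.00 Y0.00 E1.4217
G1 X18.38 Y18.38 E2.7185
G1 X-1.77 Y38.54 E4.1405
G1 X-20.15 Y20.15 E5.4377

At z = 2.1 mm: the cube (footprint 26×28.5) is included at this height; (rotated 45° about Z; rotation is an isometry so areas/perimeters/island counts are preserved). The outline is a single polygon with 4 vertices. Extrusion per mm of travel: 0.8 × 0.15 / (π × 0.875²) = 0.049890. Accumulating E over each segment gives final E = 5.4377.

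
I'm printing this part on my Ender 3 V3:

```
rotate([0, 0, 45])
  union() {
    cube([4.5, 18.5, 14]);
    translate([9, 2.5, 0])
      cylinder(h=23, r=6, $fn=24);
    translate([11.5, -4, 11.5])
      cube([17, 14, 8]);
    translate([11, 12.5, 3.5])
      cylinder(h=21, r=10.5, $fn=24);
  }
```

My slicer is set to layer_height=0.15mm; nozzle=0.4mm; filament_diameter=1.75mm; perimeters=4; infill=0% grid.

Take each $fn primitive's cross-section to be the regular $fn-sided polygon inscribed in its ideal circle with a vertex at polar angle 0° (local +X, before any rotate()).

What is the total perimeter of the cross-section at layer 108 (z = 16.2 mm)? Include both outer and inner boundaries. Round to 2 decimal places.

97.74 mm

At z = 16.2 mm: the cube is absent (z outside [0, 14]); the cylinder at (9, 2.5): section is a regular 24-gon, circumradius r=6 (perimeter = 2·24·6.000·sin(180°/24) = 37.59 mm); the cube at (11.5, -4) is present — its section is the full 17×14 rectangle (perimeter 62.00 mm); the r=10.5 cylinder at (11, 12.5) contributes a regular 24-gon of circumradius 10.5 (perimeter = 2·24·10.500·sin(180°/24) = 65.79 mm); Taking the union: the regions partially overlap (shared area 120.63 mm²), so the edge portions inside another operand are dropped and the merged outline is re-measured after clipping — boundary = 97.74 mm; (rotated 45° about Z; rotation is an isometry so areas/perimeters/island counts are preserved). Overall, the cross-section is a single solid region. Total boundary length (outer) = 97.74 mm.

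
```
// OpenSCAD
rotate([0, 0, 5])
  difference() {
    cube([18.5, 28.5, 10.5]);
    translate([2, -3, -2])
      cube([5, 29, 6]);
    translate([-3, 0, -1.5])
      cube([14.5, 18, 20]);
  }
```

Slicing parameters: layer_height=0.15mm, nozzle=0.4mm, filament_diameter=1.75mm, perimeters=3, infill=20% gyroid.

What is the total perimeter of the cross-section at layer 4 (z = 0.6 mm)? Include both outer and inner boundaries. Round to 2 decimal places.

110.00 mm

At z = 0.6 mm: the cube is present — its section is the full 18.5×28.5 rectangle (perimeter 94.00 mm); the 5×29 cube at (2, -3) contributes its full rectangle (perimeter 68.00 mm); the cube at (-3, 0) (footprint 14.5×18) is included at this height (perimeter 65.00 mm); After the difference (first − rest): starting from the 18.5×28.5 cube, the 5×29 cube at (2, -3) partially overlaps it — only the 130.00 mm² overlap (of its 145.00 mm²) is removed, clipping the outline; the 14.5×18 cube at (-3, 0) partially overlaps it — only the 117.00 mm² overlap (of its 261.00 mm²) is removed, clipping the outline — boundary = 110.00 mm; (rotated 5° about Z; rotation is an isometry so areas/perimeters/island counts are preserved). Overall, the cross-section is a single solid region. Total boundary length (outer) = 110.00 mm.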